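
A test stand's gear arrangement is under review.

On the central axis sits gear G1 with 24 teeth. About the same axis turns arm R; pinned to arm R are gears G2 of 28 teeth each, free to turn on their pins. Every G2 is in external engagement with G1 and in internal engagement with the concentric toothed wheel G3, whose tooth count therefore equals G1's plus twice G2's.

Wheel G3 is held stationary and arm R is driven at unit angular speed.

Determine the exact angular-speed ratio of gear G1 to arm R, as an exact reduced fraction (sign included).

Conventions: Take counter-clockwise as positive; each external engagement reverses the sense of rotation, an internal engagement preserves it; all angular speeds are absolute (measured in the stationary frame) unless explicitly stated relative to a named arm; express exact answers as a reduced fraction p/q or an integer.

13/3

topology: planetary set — G1 24T / G2 28T / G3 80T, arm = carrier (Willis)
ring teeth: 24 + 2·28 = 80
24(ω_sun−ω_arm) = −80(ω_ring−ω_arm),  ω_ring = 0, ω_arm = 1
ω_sun = 1 − (80/24)(0−1) = 13/3
ω_out/ω_in = 13/3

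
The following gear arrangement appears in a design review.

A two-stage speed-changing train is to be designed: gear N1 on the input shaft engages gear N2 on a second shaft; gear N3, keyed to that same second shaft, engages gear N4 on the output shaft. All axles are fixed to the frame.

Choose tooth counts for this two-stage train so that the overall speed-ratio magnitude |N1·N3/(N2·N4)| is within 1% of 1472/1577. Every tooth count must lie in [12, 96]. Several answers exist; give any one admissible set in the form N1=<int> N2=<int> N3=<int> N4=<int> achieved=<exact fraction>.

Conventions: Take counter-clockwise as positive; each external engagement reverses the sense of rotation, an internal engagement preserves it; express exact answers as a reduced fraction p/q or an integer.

N1=16 N2=19 N3=92 N4=83 achieved=1472/1577

topology: fixed-axis compound train — 2 stages, target 1472/1577
target = 1472/1577 in lowest terms: an exact hit needs N1·N3 = k·1472 and N2·N4 = k·1577 for one integer k, every count in [12, 96]; additionally prefer no 1:1 stage (N1 ≠ N2, N3 ≠ N4)
k = 1: N1·N3 = 1472 = 16·92, N2·N4 = 1577 = 19·83
achieved = 16·92/(19·83) = 1472/1577; |achieved − target| = 0 ≤ 368/39425 ✓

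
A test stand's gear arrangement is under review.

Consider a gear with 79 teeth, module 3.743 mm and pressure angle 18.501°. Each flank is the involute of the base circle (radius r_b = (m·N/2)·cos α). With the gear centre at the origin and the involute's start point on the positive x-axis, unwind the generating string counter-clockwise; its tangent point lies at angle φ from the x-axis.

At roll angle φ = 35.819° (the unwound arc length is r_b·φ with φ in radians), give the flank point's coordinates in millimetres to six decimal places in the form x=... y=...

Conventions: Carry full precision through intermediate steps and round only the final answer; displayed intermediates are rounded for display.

x=164.986233 y=10.978753

topology: single-mesh involute geometry — m = 3.743, N = 79
pitch radius r_p = m·N/2 = 3.743·79/2 = 147.848500
base radius r_b = r_p·cos α = 147.848500·cos 18.501° = 140.207411
roll angle φ = 35.819° = 0.62515948 rad
x = r_b·(cos φ + φ·sin φ) = 164.986233
y = r_b·(sin φ − φ·cos φ) = 10.978753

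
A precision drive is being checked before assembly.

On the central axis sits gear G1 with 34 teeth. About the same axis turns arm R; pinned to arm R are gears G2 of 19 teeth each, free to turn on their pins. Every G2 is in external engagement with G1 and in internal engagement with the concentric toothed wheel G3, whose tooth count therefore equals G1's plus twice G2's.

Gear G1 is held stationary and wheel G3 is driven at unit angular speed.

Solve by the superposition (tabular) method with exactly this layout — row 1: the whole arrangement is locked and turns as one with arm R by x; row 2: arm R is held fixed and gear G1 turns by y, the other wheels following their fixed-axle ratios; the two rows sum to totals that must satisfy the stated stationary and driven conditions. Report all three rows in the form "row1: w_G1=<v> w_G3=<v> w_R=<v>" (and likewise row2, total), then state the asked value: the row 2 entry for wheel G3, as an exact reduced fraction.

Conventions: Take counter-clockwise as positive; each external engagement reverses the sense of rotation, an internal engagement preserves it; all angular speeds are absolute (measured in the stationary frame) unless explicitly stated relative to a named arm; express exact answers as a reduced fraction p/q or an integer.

row1: w_G1=36/53 w_G3=36/53 w_R=36/53
row2: w_G1=-36/53 w_G3=17/53 w_R=0
total: w_G1=0 w_G3=1 w_R=36/53
asked value: 17/53

recognized (axles ride arm R): planetary set, 34/19/72 teeth
row 1 — lock + rotate with arm: ω_sun = ω_ring = ω_arm = x
superposition row 2 [arm held]: sun y, ring −(34/72)·y, arm 0
boundary: total ω_sun = x + y = 0 and total ω_ring = x − (34/72)·y = 1  ⇒  y = -36/53, x = 36/53
row 2 ring = −(34/72)·(-36/53) = 17/53
totals (row 1 + row 2): sun 36/53 + (-36/53) = 0, ring 36/53 + 17/53 = 1, arm 36/53 + 0 = 36/53
asked cell (row2, ring) = 17/53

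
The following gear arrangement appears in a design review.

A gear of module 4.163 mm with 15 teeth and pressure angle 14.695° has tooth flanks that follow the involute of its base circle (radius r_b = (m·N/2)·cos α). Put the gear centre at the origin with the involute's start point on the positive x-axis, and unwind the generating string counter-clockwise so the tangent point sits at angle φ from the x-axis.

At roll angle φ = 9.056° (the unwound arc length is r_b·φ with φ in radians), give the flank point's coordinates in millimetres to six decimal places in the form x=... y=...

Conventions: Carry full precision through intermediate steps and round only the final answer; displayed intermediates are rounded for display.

single-mesh involute tooth geometry (15T wheel at module 4.163)
pitch radius r_p = m·N/2 = 4.163·15/2 = 31.222500
base radius r_b = r_p·cos α = 31.222500·cos 14.695° = 30.201209
roll angle φ = 9.056° = 0.15805702 rad
x = r_b·(cos φ + φ·sin φ) = 30.576100
y = r_b·(sin φ − φ·cos φ) = 0.039651

x=30.576100 y=0.039651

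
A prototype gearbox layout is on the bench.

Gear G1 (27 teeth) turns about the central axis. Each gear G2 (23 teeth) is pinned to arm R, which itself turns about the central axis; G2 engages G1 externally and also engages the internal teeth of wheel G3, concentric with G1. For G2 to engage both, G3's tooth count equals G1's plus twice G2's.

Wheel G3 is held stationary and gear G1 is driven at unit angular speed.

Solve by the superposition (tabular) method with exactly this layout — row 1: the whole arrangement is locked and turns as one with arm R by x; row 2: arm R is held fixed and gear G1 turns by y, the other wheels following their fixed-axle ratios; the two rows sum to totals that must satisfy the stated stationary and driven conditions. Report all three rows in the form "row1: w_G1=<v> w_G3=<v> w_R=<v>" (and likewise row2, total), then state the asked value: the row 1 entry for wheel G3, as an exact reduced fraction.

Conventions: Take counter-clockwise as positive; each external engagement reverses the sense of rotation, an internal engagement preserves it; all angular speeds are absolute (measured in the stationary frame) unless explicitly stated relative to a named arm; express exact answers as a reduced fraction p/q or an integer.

recognized (axles ride arm R): planetary set, 27/23/73 teeth
superposition row 1 [locked train]: every member turns x
superposition row 2 [arm held]: sun y, ring −(27/73)·y, arm 0
boundary: total ω_ring = x − (27/73)·y = 0 and total ω_sun = x + y = 1  ⇒  y = 73/100, x = 27/100
row 2 ring = −(27/73)·73/100 = -27/100
totals (row 1 + row 2): sun 27/100 + 73/100 = 1, ring 27/100 + (-27/100) = 0, arm 27/100 + 0 = 27/100
asked cell (row1, ring) = 27/100

row1: w_G1=27/100 w_G3=27/100 w_R=27/100
row2: w_G1=73/100 w_G3=-27/100 w_R=0
total: w_G1=1 w_G3=0 w_R=27/100
asked value: 27/100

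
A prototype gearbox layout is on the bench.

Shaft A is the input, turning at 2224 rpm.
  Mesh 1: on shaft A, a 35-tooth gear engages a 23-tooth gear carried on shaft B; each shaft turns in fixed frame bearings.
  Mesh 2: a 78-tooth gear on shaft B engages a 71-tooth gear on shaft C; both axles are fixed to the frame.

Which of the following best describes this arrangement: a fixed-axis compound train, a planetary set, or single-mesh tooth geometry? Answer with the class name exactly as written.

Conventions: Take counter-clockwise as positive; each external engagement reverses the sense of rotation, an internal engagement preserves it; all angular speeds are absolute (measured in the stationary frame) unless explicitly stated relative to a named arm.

class = fixed-axis compound train [2 meshes; 2 ratios multiply, 2 sense flips]
classification: fixed-axis compound train

fixed-axis compound train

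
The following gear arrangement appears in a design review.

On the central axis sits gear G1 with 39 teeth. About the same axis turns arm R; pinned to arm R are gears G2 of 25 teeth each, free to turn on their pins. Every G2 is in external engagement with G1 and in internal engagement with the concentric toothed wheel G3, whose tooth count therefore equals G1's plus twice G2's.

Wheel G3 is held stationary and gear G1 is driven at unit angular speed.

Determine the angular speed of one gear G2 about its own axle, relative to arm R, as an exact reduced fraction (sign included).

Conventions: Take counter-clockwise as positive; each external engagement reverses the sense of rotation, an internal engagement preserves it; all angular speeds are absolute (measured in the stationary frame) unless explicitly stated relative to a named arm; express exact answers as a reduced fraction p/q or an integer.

recognized (axles ride arm R): planetary set, 39/25/89 teeth
ring teeth: 39 + 2·25 = 89
39(ω_sun−ω_arm) = −89(ω_ring−ω_arm),  ω_ring = 0, ω_sun = 1
39(1−ω_arm) = −89(0−ω_arm)  ⇒  128·ω_arm = 39  ⇒  ω_arm = 39/128
sun–planet mesh: 39·(1−39/128) = −25·(ω_p−ω_arm)  ⇒  ω_p−ω_arm = -3471/3200
exact speed ratio = -3471/3200

-3471/3200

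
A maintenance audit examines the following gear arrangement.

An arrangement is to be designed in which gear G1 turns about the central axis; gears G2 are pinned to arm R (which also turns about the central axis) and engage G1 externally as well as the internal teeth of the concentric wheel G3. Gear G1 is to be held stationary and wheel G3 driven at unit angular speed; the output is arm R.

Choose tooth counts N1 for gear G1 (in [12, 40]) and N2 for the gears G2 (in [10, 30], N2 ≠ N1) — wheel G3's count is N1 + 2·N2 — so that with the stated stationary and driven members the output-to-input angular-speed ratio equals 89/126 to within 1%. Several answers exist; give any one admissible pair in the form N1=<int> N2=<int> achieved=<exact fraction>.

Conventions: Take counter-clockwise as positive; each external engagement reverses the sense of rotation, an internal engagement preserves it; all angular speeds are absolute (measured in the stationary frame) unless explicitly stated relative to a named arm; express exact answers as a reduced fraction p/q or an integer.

topology: planetary set — design target 89/126, arm = carrier (Willis)
Willis with ω_sun = 0: ω_arm/ω_ring = N3/(N1+N3); set equal to 89/126  ⇒  N3/N1 = (89/126)/(1 − 89/126) = 89/37
N3 = N1 + 2·N2  ⇒  N2/N1 = (N3/N1 − 1)/2 = (89/37 − 1)/2 = 26/37
smallest multiple with N1 ≥ 12 and N2 ≥ 10: k = 1  ⇒  N1 = 1·37 = 37, N2 = 1·26 = 26 (N1 ≤ 40, N2 ≤ 30, N2 ≠ N1 ✓), N3 = 37 + 2·26 = 89
check: N3/(N1+N3) with N1 = 37, N3 = 89 gives 89/126; |achieved − target| = 0 ≤ 89/12600 ✓

N1=37 N2=26 achieved=89/126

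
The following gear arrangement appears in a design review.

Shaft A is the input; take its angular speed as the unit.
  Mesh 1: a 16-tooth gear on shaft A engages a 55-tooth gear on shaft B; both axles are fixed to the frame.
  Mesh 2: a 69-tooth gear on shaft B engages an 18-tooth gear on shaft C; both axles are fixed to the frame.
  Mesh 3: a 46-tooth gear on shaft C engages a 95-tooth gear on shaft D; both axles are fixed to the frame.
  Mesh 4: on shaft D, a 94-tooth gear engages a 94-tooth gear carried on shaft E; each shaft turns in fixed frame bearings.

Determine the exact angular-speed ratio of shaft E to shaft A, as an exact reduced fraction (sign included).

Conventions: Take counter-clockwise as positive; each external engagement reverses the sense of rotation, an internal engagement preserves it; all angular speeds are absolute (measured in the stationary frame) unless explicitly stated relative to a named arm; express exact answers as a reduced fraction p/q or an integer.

8464/15675

class = fixed-axis compound train [4 meshes; 4 ratios multiply, 4 sense flips]
mesh 1 [16T→55T]: running ratio 16/55, sense −
mesh 2 [69T→18T]: running ratio 184/165, sense +
mesh 3 [46T→95T]: running ratio 8464/15675, sense −
mesh 4 [94T→94T]: running ratio 8464/15675, sense +
ω_out/ω_in = 8464/15675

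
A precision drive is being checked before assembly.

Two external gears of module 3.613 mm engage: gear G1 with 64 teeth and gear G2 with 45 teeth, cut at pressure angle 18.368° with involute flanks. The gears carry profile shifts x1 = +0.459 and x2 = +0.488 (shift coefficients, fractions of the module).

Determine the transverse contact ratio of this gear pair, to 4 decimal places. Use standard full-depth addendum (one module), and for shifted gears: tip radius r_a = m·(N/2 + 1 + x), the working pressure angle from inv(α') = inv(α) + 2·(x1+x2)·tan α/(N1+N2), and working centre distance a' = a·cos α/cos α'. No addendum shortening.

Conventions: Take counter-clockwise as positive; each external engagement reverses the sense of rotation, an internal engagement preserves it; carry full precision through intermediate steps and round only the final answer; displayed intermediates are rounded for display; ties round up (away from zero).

1.7326

recognized (one external pair, fixed centres): single-mesh tooth geometry, m = 3.613, N1 = 64, N2 = 45
base radii: r_b1 = 109.725614, r_b2 = 77.150822
tip radii: r_a1 = 120.887367, r_a2 = 86.668644
inv(α') = inv(18.368°) + 2·(+0.459+0.488)·tan α/(64+45) = 0.01722295  ⇒  α' = 20.95247°
a' = a·cos α / cos α' = 196.9085·cos 18.368°/cos 20.95247° = 200.108102
action lengths: √(r_a1²−r_b1²) = 50.735048, √(r_a2²−r_b2²) = 39.486763
base pitch p_b = π·m·cos α = 10.772287
CR = (50.735048 + 39.486763 − 200.108102·sin 20.95247°)/10.772287 = 1.732640
contact ratio ≈ 1.7326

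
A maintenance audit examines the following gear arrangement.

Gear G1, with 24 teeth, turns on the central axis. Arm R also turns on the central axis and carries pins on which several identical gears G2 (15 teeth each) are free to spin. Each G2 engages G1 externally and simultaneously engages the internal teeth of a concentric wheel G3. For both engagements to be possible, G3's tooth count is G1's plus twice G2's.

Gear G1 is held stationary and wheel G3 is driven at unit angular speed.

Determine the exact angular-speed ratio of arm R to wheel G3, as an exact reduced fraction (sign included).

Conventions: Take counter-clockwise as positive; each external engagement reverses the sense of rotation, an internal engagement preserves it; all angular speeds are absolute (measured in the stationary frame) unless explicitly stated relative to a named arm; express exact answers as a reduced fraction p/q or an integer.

topology: planetary set — G1 24T / G2 15T / G3 54T, arm = carrier (Willis)
ring teeth: 24 + 2·15 = 54
24(ω_sun−ω_arm) = −54(ω_ring−ω_arm),  ω_sun = 0, ω_ring = 1
24(0−ω_arm) = −54(1−ω_arm)  ⇒  78·ω_arm = 54  ⇒  ω_arm = 9/13
ω_out/ω_in = 9/13

9/13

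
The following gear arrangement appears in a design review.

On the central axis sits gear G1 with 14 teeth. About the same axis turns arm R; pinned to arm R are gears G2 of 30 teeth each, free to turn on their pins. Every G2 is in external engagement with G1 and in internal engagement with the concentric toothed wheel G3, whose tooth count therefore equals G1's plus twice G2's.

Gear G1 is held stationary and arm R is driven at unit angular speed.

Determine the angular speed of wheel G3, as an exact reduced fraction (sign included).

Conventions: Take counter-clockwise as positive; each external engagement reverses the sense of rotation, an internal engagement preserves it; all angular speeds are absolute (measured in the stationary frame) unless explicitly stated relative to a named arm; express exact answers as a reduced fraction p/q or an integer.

topology: planetary set — G1 14T / G2 30T / G3 74T, arm = carrier (Willis)
ring teeth: 14 + 2·30 = 74
14(ω_sun−ω_arm) = −74(ω_ring−ω_arm),  ω_sun = 0, ω_arm = 1
ω_ring = 1 − (14/74)(0−1) = 44/37
exact speed ratio = 44/37

44/37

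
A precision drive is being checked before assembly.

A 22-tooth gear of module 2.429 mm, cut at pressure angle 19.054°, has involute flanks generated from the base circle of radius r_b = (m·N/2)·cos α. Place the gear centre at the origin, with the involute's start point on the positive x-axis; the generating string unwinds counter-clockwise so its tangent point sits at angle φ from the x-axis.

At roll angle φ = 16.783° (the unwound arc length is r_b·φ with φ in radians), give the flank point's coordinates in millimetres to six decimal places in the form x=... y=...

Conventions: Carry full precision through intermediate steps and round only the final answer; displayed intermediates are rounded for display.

topology: single-mesh involute geometry — m = 2.429, N = 22
pitch radius r_p = m·N/2 = 2.429·22/2 = 26.719000
base radius r_b = r_p·cos α = 26.719000·cos 19.054° = 25.255101
roll angle φ = 16.783° = 0.29291861 rad
x = r_b·(cos φ + φ·sin φ) = 26.315431
y = r_b·(sin φ − φ·cos φ) = 0.209767

x=26.315431 y=0.209767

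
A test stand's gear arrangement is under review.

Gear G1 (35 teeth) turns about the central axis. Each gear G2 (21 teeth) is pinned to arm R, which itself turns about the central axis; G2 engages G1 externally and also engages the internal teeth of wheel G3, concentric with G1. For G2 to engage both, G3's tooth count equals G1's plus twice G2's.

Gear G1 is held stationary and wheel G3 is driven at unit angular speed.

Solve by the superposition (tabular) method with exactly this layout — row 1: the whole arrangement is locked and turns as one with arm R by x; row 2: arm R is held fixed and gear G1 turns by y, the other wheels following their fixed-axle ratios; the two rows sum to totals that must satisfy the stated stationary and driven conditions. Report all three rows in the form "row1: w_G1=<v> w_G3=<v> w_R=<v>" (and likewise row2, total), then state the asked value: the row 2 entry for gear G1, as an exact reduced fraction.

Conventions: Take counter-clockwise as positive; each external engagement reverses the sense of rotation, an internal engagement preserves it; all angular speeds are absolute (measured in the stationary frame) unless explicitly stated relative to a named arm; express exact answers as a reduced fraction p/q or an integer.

recognized (axles ride arm R): planetary set, 35/21/77 teeth
row 1 (train locked, turned with arm): all members turn x
row 2 (arm held, sun turns y): ω_ring = −(35/77)·y, ω_arm = 0
boundary: total ω_sun = x + y = 0 and total ω_ring = x − (35/77)·y = 1  ⇒  y = -11/16, x = 11/16
row 2 ring = −(35/77)·(-11/16) = 5/16
totals (row 1 + row 2): sun 11/16 + (-11/16) = 0, ring 11/16 + 5/16 = 1, arm 11/16 + 0 = 11/16
asked cell (row2, sun) = -11/16

row1: w_G1=11/16 w_G3=11/16 w_R=11/16
row2: w_G1=-11/16 w_G3=5/16 w_R=0
total: w_G1=0 w_G3=1 w_R=11/16
asked value: -11/16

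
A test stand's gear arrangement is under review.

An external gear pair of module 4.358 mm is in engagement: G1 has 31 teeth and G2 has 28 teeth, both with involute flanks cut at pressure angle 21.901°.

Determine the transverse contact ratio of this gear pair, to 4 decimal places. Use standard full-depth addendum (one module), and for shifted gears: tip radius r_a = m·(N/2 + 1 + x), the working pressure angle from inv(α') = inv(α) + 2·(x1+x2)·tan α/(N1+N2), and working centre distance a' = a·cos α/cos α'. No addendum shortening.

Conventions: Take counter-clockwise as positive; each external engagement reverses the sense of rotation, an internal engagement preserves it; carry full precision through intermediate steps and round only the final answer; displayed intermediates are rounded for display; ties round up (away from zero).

1.5734

topology: single-mesh involute geometry — m = 4.358, 31T/28T pair
base radii: r_b1 = 62.673971, r_b2 = 56.608748
tip radii: r_a1 = 71.907000, r_a2 = 65.370000
no profile shift: α' = α, a' = a
action lengths: √(r_a1²−r_b1²) = 35.250390, √(r_a2²−r_b2²) = 32.690771
base pitch p_b = π·m·cos α = 12.702973
CR = (35.250390 + 32.690771 − 128.561000·sin 21.90100°)/12.702973 = 1.573442
contact ratio ≈ 1.5734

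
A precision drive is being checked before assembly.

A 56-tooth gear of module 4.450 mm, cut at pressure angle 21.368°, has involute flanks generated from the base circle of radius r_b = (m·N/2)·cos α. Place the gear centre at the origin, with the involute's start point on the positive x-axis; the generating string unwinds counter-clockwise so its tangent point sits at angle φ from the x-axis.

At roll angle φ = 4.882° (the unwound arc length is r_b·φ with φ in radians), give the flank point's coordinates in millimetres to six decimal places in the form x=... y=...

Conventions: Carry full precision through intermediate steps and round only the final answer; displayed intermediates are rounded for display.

x=116.455384 y=0.023910

topology: single-mesh involute geometry — m = 4.450, N = 56
pitch radius r_p = m·N/2 = 4.450·56/2 = 124.600000
base radius r_b = r_p·cos α = 124.600000·cos 21.368° = 116.034928
roll angle φ = 4.882° = 0.08520697 rad
x = r_b·(cos φ + φ·sin φ) = 116.455384
y = r_b·(sin φ − φ·cos φ) = 0.023910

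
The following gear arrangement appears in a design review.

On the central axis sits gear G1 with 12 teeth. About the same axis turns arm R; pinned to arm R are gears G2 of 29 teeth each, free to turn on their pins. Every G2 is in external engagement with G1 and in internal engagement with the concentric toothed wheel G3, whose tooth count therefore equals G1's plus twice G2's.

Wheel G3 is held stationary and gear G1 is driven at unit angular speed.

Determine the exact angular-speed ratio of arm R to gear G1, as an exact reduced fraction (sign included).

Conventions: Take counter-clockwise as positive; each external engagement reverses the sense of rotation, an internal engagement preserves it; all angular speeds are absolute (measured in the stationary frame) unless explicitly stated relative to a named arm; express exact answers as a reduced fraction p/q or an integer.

6/41

recognized (axles ride arm R): planetary set, 12/29/70 teeth
ring teeth: 12 + 2·29 = 70
12(ω_sun−ω_arm) = −70(ω_ring−ω_arm),  ω_ring = 0, ω_sun = 1
12(1−ω_arm) = −70(0−ω_arm)  ⇒  82·ω_arm = 12  ⇒  ω_arm = 6/41
ω_out/ω_in = 6/41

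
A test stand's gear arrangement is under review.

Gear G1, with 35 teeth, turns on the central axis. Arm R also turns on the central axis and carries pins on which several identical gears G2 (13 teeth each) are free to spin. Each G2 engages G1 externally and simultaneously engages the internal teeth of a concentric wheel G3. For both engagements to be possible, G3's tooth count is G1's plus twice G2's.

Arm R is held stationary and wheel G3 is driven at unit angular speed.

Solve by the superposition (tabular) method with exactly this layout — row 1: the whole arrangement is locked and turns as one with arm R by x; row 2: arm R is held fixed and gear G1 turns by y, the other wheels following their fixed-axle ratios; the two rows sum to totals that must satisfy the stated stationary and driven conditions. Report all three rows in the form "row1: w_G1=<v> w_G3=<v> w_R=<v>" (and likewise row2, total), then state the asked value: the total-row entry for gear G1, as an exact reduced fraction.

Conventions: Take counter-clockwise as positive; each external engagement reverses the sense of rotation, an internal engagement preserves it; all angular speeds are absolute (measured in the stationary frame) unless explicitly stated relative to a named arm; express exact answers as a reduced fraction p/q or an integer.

row1: w_G1=0 w_G3=0 w_R=0
row2: w_G1=-61/35 w_G3=1 w_R=0
total: w_G1=-61/35 w_G3=1 w_R=0
asked value: -61/35

recognized (axles ride arm R): planetary set, 35/13/61 teeth
row 1 — lock + rotate with arm: ω_sun = ω_ring = ω_arm = x
row 2 — arm fixed, fixed-axis ratios: sun y, ring −(35/61)·y, arm 0
boundary: total ω_arm = x = 0 and total ω_ring = x − (35/61)·y = 1  ⇒  y = -61/35, x = 0
row 2 ring = −(35/61)·(-61/35) = 1
totals (row 1 + row 2): sun 0 + (-61/35) = -61/35, ring 0 + 1 = 1, arm 0 + 0 = 0
asked cell (total, sun) = -61/35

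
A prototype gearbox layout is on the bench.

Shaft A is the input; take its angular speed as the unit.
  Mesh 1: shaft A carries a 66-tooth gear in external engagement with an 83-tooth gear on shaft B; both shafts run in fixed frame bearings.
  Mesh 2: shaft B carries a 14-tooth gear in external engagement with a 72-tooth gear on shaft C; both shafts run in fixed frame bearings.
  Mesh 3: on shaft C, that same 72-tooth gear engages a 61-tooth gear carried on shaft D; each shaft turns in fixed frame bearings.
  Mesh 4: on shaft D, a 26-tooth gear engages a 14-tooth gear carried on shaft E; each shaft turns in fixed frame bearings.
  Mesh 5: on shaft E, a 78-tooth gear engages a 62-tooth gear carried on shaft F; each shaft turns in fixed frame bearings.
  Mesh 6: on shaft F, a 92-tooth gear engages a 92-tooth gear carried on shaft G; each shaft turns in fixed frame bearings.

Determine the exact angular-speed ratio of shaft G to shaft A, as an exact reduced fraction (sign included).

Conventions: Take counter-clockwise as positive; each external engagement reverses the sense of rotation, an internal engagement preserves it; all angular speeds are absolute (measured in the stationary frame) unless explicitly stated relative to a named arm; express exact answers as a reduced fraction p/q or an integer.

class = fixed-axis compound train [6 meshes; 6 ratios multiply, 6 sense flips]
mesh 1 [66T→83T]: running ratio 66/83, sense −
mesh 2 [14T→72T]: running ratio 77/498, sense +
mesh 3 [72T→61T]: running ratio 924/5063, sense −
mesh 4 [26T→14T]: running ratio 1716/5063, sense +
mesh 5 [78T→62T]: running ratio 66924/156953, sense −
mesh 6 [92T→92T]: running ratio 66924/156953, sense +
ω_out/ω_in = 66924/156953

66924/156953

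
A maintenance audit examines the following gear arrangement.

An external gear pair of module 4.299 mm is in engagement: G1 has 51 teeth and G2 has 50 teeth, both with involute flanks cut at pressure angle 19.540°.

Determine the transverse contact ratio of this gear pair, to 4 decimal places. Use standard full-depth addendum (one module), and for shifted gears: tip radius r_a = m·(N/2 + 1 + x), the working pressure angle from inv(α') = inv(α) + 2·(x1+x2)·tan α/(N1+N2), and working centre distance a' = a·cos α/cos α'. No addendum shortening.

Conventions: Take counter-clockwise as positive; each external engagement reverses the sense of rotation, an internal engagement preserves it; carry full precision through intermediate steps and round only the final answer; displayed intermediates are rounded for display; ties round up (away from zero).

1.7815

topology: single-mesh involute geometry — m = 4.299, 51T/50T pair
base radii: r_b1 = 103.311030, r_b2 = 101.285323
tip radii: r_a1 = 113.923500, r_a2 = 111.774000
no profile shift: α' = α, a' = a
action lengths: √(r_a1²−r_b1²) = 48.014528, √(r_a2²−r_b2²) = 47.272723
base pitch p_b = π·m·cos α = 12.727889
CR = (48.014528 + 47.272723 − 217.099500·sin 19.54000°)/12.727889 = 1.781528
contact ratio ≈ 1.7815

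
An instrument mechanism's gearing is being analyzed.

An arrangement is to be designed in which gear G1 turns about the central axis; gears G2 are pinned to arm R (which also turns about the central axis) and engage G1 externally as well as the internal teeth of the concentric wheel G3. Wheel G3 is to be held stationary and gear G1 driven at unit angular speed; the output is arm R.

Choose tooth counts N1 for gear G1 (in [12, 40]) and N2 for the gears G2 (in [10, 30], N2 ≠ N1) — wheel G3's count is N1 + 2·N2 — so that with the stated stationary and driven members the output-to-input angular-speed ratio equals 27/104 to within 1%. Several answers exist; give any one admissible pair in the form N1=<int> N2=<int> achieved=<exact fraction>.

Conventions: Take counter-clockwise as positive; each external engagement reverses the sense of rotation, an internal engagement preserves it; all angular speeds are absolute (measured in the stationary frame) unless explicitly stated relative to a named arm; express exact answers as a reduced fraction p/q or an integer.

planetary set to be sized for 27/104 (Willis relation)
Willis with ω_ring = 0: ω_arm/ω_sun = N1/(N1+N3); set equal to 27/104  ⇒  N3/N1 = 1/(27/104) − 1 = 77/27
N3 = N1 + 2·N2  ⇒  N2/N1 = (N3/N1 − 1)/2 = (77/27 − 1)/2 = 25/27
smallest multiple with N1 ≥ 12 and N2 ≥ 10: k = 1  ⇒  N1 = 1·27 = 27, N2 = 1·25 = 25 (N1 ≤ 40, N2 ≤ 30, N2 ≠ N1 ✓), N3 = 27 + 2·25 = 77
check: N1/(N1+N3) with N1 = 27, N3 = 77 gives 27/104; |achieved − target| = 0 ≤ 27/10400 ✓

N1=27 N2=25 achieved=27/104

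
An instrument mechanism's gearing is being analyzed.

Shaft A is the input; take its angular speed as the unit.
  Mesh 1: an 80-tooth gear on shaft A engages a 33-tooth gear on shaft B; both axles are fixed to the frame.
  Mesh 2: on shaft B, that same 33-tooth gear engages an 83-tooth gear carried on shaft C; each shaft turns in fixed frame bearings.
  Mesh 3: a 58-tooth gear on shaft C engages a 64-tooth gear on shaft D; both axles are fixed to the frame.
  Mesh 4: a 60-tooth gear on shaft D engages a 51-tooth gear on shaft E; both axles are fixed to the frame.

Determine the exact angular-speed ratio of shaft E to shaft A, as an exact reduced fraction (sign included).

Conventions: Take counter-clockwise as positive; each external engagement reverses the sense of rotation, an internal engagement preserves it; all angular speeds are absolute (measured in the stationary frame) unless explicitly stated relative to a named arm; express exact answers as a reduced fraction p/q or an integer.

1450/1411

class = fixed-axis compound train [4 meshes; 4 ratios multiply, 4 sense flips]
mesh 1 [80T→33T]: running ratio 80/33, sense −
mesh 2 [33T→83T]: running ratio 80/83, sense +
mesh 3 [58T→64T]: running ratio 145/166, sense −
mesh 4 [60T→51T]: running ratio 1450/1411, sense +
ω_out/ω_in = 1450/1411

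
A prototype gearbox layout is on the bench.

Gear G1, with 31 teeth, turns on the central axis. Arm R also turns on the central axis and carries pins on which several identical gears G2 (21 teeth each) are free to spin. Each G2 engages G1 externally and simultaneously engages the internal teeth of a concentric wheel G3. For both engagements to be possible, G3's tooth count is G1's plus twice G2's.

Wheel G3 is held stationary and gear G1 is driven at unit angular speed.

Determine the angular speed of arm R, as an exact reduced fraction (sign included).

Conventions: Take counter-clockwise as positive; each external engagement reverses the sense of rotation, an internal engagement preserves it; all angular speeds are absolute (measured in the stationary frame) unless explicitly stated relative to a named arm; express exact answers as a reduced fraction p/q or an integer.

31/104

recognized (axles ride arm R): planetary set, 31/21/73 teeth
ring teeth: 31 + 2·21 = 73
31(ω_sun−ω_arm) = −73(ω_ring−ω_arm),  ω_ring = 0, ω_sun = 1
31(1−ω_arm) = −73(0−ω_arm)  ⇒  104·ω_arm = 31  ⇒  ω_arm = 31/104
exact speed ratio = 31/104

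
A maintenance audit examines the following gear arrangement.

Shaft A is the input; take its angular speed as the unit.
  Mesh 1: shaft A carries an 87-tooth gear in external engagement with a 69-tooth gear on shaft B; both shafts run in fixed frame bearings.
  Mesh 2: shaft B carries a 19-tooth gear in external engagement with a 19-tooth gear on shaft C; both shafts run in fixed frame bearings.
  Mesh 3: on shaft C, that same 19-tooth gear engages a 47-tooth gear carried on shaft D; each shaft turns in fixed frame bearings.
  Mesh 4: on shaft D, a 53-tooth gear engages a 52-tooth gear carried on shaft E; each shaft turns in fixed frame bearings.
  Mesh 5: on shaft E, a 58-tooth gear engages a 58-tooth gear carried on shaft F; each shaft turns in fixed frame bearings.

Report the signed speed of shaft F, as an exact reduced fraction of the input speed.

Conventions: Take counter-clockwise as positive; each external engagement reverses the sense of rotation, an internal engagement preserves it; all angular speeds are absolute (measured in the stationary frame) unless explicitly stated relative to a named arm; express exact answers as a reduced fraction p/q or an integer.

-29203/56212

5-mesh fixed-axis compound train (all bearings frame-fixed)
mesh 1 [87T→69T]: |ω|/ω_in = 1×87/69 = 29/23, sense flips to −
mesh 2 [19T→19T]: |ω|/ω_in = (29/23)×19/19 = 29/23, sense flips to +
mesh 3 [19T→47T]: |ω|/ω_in = (29/23)×19/47 = 551/1081, sense flips to −
mesh 4 [53T→52T]: |ω|/ω_in = (551/1081)×53/52 = 29203/56212, sense flips to +
mesh 5 [58T→58T]: |ω|/ω_in = (29203/56212)×58/58 = 29203/56212, sense flips to −
signed output speed (× input speed) = -29203/56212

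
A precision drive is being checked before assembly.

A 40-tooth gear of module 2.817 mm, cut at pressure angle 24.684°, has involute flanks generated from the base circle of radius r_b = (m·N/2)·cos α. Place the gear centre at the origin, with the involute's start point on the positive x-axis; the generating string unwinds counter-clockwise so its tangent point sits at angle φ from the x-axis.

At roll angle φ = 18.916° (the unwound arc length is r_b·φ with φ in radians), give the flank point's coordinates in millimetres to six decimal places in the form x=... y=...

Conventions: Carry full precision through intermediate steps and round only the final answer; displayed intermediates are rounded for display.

class = single-mesh tooth geometry [base-circle involute, m = 2.817, 40T]
pitch radius r_p = m·N/2 = 2.817·40/2 = 56.340000
base radius r_b = r_p·cos α = 56.340000·cos 24.684° = 51.191923
roll angle φ = 18.916° = 0.33014648 rad
x = r_b·(cos φ + φ·sin φ) = 53.906236
y = r_b·(sin φ − φ·cos φ) = 0.607378

x=53.906236 y=0.607378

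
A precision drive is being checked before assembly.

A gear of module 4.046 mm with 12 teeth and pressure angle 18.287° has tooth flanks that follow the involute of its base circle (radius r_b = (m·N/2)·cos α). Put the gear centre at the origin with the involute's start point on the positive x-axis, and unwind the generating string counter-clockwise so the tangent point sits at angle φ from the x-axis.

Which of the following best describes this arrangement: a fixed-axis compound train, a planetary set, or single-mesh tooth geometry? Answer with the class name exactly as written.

single-mesh involute tooth geometry (12T wheel at module 4.046)
classification: single-mesh tooth geometry

single-mesh tooth geometry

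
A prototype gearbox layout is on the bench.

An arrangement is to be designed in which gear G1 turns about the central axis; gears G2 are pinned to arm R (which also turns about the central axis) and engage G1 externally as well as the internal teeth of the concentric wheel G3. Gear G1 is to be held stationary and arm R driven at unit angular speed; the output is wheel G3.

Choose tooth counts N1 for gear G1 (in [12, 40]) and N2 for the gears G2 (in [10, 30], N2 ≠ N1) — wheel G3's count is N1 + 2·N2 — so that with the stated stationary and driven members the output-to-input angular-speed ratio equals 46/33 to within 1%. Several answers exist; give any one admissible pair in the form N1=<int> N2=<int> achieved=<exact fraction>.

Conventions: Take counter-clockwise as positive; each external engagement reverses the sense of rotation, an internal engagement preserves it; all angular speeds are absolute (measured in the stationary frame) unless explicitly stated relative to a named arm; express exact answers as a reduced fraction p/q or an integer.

design class (target 46/33): planetary set
Willis with ω_sun = 0: ω_ring/ω_arm = (N1+N3)/N3; set equal to 46/33  ⇒  N3/N1 = 1/(46/33 − 1) = 33/13
N3 = N1 + 2·N2  ⇒  N2/N1 = (N3/N1 − 1)/2 = (33/13 − 1)/2 = 10/13
smallest multiple with N1 ≥ 12 and N2 ≥ 10: k = 1  ⇒  N1 = 1·13 = 13, N2 = 1·10 = 10 (N1 ≤ 40, N2 ≤ 30, N2 ≠ N1 ✓), N3 = 13 + 2·10 = 33
check: (N1+N3)/N3 with N1 = 13, N3 = 33 gives 46/33; |achieved − target| = 0 ≤ 23/1650 ✓

N1=13 N2=10 achieved=46/33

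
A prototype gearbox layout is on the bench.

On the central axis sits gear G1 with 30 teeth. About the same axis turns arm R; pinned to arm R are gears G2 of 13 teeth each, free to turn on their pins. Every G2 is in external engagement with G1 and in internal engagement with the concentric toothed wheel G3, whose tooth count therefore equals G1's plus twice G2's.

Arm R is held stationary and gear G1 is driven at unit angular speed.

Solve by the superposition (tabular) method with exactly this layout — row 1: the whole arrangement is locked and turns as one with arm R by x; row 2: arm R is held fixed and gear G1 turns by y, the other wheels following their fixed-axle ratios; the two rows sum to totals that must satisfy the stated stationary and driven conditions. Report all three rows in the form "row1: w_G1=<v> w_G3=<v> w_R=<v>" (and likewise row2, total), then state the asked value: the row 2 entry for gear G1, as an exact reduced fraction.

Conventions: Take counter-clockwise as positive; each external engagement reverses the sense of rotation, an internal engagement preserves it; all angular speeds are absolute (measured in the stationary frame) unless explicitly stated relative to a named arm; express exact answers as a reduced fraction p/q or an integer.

row1: w_G1=0 w_G3=0 w_R=0
row2: w_G1=1 w_G3=-15/28 w_R=0
total: w_G1=1 w_G3=-15/28 w_R=0
asked value: 1

class = planetary set [G3 = 30+2·13 = 56; Willis about the carrier]
row 1 — lock + rotate with arm: ω_sun = ω_ring = ω_arm = x
row 2: sun turns y, ring = −(30/56)·y, arm 0
boundary: total ω_arm = x = 0 and total ω_sun = x + y = 1  ⇒  y = 1, x = 0
row 2 ring = −(30/56)·1 = -15/28
totals (row 1 + row 2): sun 0 + 1 = 1, ring 0 + (-15/28) = -15/28, arm 0 + 0 = 0
asked cell (row2, sun) = 1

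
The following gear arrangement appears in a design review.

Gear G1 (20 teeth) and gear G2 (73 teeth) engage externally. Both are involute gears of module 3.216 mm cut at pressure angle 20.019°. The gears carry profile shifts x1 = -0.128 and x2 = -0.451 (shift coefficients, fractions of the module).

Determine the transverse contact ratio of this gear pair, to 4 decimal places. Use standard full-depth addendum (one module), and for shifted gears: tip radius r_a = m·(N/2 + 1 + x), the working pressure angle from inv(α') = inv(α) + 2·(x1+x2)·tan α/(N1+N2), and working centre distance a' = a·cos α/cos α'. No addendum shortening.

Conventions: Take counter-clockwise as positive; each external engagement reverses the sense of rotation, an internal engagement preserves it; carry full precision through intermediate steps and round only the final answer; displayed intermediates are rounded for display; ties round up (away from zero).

single-mesh involute tooth geometry (20T engaging 73T at module 3.216)
base radii: r_b1 = 30.216865, r_b2 = 110.291559
tip radii: r_a1 = 34.964352, r_a2 = 119.149584
inv(α') = inv(20.019°) + 2·(-0.128-0.451)·tan α/(20+73) = 0.01041167  ⇒  α' = 17.80855°
a' = a·cos α / cos α' = 149.5440·cos 20.019°/cos 17.80855° = 147.579901
action lengths: √(r_a1²−r_b1²) = 17.591104, √(r_a2²−r_b2²) = 45.082096
base pitch p_b = π·m·cos α = 9.492908
CR = (17.591104 + 45.082096 − 147.579901·sin 17.80855°)/9.492908 = 1.847457
contact ratio ≈ 1.8475

1.8475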